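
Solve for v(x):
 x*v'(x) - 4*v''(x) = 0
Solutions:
 v(x) = C1 + C2*erfi(sqrt(2)*x/4)


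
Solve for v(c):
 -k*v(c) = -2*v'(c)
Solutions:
 v(c) = C1*exp(c*k/2)


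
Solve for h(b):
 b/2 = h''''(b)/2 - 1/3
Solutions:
 h(b) = C1 + C2*b + C3*b^2 + C4*b^3 + b^5/120 + b^4/36


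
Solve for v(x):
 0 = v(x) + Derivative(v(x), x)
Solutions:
 v(x) = C1*exp(-x)


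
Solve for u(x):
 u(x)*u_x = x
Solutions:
 u(x) = -sqrt(C1 + x^2)
 u(x) = sqrt(C1 + x^2)


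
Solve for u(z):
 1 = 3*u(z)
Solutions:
 u(z) = 1/3


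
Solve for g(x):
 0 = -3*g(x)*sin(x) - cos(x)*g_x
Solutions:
 g(x) = C1*cos(x)^3


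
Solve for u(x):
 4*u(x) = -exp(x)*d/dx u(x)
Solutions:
 u(x) = C1*exp(4*exp(-x))


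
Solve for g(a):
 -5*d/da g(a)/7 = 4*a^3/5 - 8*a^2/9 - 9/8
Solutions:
 g(a) = C1 - 7*a^4/25 + 56*a^3/135 + 63*a/40


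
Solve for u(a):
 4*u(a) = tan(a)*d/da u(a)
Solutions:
 u(a) = C1*sin(a)^4


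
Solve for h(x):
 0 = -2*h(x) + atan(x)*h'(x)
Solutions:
 h(x) = C1*exp(2*Integral(1/atan(x), x))


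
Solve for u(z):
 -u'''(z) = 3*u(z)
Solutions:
 u(z) = C3*exp(-3^(1/3)*z) + (C1*sin(3^(5/6)*z/2) + C2*cos(3^(5/6)*z/2))*exp(3^(1/3)*z/2)


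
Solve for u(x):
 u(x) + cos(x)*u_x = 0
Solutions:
 u(x) = C1*sqrt(sin(x) - 1)/sqrt(sin(x) + 1)


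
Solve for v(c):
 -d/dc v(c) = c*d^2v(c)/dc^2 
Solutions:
 v(c) = C1 + C2*log(c)


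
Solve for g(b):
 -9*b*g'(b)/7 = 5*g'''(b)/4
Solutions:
 g(b) = C1 + Integral(C2*airyai(-210^(2/3)*b/35) + C3*airybi(-210^(2/3)*b/35), b)


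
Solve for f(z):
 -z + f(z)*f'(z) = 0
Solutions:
 f(z) = -sqrt(C1 + z^2)
 f(z) = sqrt(C1 + z^2)


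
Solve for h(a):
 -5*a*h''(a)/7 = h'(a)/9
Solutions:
 h(a) = C1 + C2*a^(38/45)


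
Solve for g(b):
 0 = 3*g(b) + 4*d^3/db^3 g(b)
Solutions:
 g(b) = C3*exp(-6^(1/3)*b/2) + (C1*sin(2^(1/3)*3^(5/6)*b/4) + C2*cos(2^(1/3)*3^(5/6)*b/4))*exp(6^(1/3)*b/4)


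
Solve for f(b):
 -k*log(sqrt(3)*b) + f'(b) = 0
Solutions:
 f(b) = C1 + b*k*log(b) - b*k + b*k*log(3)/2


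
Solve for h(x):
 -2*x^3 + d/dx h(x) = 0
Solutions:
 h(x) = C1 + x^4/2


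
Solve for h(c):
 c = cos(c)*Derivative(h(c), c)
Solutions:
 h(c) = C1 + Integral(c/cos(c), c)


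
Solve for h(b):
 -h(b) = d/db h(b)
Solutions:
 h(b) = C1*exp(-b)


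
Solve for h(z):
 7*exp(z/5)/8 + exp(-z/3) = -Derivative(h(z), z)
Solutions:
 h(z) = C1 - 35*exp(z/5)/8 + 3*exp(-z/3)


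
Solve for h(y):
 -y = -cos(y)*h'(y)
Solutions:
 h(y) = C1 + Integral(y/cos(y), y)


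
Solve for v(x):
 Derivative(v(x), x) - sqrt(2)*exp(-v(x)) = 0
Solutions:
 v(x) = log(C1 + sqrt(2)*x)


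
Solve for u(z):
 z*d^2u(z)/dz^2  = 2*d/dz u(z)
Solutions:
 u(z) = C1 + C2*z^3


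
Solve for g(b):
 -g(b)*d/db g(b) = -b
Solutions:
 g(b) = -sqrt(C1 + b^2)
 g(b) = sqrt(C1 + b^2)


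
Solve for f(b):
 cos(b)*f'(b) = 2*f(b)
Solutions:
 f(b) = C1*(sin(b) + 1)/(sin(b) - 1)


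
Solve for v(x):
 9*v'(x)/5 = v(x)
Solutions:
 v(x) = C1*exp(5*x/9)


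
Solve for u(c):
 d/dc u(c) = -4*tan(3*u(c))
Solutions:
 u(c) = -asin(C1*exp(-12*c))/3 + pi/3
 u(c) = asin(C1*exp(-12*c))/3


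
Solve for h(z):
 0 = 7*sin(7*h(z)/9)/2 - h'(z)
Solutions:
 -7*z/2 + 9*log(cos(7*h(z)/9) - 1)/14 - 9*log(cos(7*h(z)/9) + 1)/14 = C1


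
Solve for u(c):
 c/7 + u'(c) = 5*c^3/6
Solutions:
 u(c) = C1 + 5*c^4/24 - c^2/14


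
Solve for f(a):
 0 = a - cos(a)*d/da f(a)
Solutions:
 f(a) = C1 + Integral(a/cos(a), a)


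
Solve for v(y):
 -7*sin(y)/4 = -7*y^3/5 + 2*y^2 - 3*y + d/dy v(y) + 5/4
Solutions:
 v(y) = C1 + 7*y^4/20 - 2*y^3/3 + 3*y^2/2 - 5*y/4 + 7*cos(y)/4


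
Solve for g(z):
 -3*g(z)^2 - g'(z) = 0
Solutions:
 g(z) = 1/(C1 + 3*z)


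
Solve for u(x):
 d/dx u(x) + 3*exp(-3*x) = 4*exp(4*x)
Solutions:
 u(x) = C1 + exp(4*x) + exp(-3*x)


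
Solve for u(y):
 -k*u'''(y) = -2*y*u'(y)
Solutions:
 u(y) = C1 + Integral(C2*airyai(2^(1/3)*y*(1/k)^(1/3)) + C3*airybi(2^(1/3)*y*(1/k)^(1/3)), y)


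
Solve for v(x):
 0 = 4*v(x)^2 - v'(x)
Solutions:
 v(x) = -1/(C1 + 4*x)


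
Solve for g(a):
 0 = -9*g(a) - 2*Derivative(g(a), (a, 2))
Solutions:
 g(a) = C1*sin(3*sqrt(2)*a/2) + C2*cos(3*sqrt(2)*a/2)


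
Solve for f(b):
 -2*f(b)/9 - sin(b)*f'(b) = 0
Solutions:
 f(b) = C1*(cos(b) + 1)^(1/9)/(cos(b) - 1)^(1/9)


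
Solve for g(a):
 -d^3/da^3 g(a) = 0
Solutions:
 g(a) = C1 + C2*a + C3*a^2


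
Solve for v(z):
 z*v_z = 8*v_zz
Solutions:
 v(z) = C1 + C2*erfi(z/4)


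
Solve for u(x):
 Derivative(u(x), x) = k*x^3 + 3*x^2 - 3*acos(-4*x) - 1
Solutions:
 u(x) = C1 + k*x^4/4 + x^3 - 3*x*acos(-4*x) - x - 3*sqrt(1 - 16*x^2)/4


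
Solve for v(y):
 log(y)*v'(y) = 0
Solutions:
 v(y) = C1


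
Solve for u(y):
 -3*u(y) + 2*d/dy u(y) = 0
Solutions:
 u(y) = C1*exp(3*y/2)


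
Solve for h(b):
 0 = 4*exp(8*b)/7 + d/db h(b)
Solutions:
 h(b) = C1 - exp(8*b)/14


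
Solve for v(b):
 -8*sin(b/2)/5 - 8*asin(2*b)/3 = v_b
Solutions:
 v(b) = C1 - 8*b*asin(2*b)/3 - 4*sqrt(1 - 4*b^2)/3 + 16*cos(b/2)/5


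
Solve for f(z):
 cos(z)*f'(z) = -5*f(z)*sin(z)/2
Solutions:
 f(z) = C1*cos(z)^(5/2)


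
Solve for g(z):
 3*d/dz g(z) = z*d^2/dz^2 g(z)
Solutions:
 g(z) = C1 + C2*z^4


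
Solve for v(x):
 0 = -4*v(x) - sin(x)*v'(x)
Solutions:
 v(x) = C1*(cos(x)^2 + 2*cos(x) + 1)/(cos(x)^2 - 2*cos(x) + 1)


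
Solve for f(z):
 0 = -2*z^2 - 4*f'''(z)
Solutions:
 f(z) = C1 + C2*z + C3*z^2 - z^5/120


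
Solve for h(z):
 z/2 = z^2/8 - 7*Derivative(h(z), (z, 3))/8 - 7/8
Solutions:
 h(z) = C1 + C2*z + C3*z^2 + z^5/420 - z^4/42 - z^3/6


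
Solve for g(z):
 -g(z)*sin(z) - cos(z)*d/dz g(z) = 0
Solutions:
 g(z) = C1*cos(z)


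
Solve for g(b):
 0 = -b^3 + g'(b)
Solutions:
 g(b) = C1 + b^4/4


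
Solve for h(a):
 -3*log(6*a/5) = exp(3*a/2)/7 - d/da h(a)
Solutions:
 h(a) = C1 + 3*a*log(a) + 3*a*(-log(5) - 1 + log(6)) + 2*exp(3*a/2)/21


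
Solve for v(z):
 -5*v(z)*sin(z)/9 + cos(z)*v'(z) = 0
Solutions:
 v(z) = C1/cos(z)^(5/9)


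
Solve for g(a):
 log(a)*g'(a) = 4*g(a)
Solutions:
 g(a) = C1*exp(4*li(a))


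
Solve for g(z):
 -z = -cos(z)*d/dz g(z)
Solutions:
 g(z) = C1 + Integral(z/cos(z), z)


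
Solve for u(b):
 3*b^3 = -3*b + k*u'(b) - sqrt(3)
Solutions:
 u(b) = C1 + 3*b^4/(4*k) + 3*b^2/(2*k) + sqrt(3)*b/k


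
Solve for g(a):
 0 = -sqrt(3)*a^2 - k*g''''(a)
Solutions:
 g(a) = C1 + C2*a + C3*a^2 + C4*a^3 - sqrt(3)*a^6/(360*k)


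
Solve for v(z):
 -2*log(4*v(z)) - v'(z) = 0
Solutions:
 Integral(1/(log(_y) + 2*log(2)), (_y, v(z)))/2 = C1 - z


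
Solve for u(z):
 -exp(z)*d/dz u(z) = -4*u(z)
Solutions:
 u(z) = C1*exp(-4*exp(-z))


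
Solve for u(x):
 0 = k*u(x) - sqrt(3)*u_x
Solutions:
 u(x) = C1*exp(sqrt(3)*k*x/3)


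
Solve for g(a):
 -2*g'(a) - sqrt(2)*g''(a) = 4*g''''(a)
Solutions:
 g(a) = C1 + C2*exp(-3^(1/3)*a*(-(18 + sqrt(6)*sqrt(sqrt(2) + 54))^(1/3) + sqrt(2)*3^(1/3)/(18 + sqrt(6)*sqrt(sqrt(2) + 54))^(1/3))/12)*sin(3^(1/6)*a*(3*sqrt(2)/(18 + sqrt(6)*sqrt(sqrt(2) + 54))^(1/3) + 3^(2/3)*(18 + sqrt(6)*sqrt(sqrt(2) + 54))^(1/3))/12) + C3*exp(-3^(1/3)*a*(-(18 + sqrt(6)*sqrt(sqrt(2) + 54))^(1/3) + sqrt(2)*3^(1/3)/(18 + sqrt(6)*sqrt(sqrt(2) + 54))^(1/3))/12)*cos(3^(1/6)*a*(3*sqrt(2)/(18 + sqrt(6)*sqrt(sqrt(2) + 54))^(1/3) + 3^(2/3)*(18 + sqrt(6)*sqrt(sqrt(2) + 54))^(1/3))/12) + C4*exp(3^(1/3)*a*(-(18 + sqrt(6)*sqrt(sqrt(2) + 54))^(1/3) + sqrt(2)*3^(1/3)/(18 + sqrt(6)*sqrt(sqrt(2) + 54))^(1/3))/6)


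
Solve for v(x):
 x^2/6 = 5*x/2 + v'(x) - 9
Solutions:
 v(x) = C1 + x^3/18 - 5*x^2/4 + 9*x


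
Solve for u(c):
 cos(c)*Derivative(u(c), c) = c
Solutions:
 u(c) = C1 + Integral(c/cos(c), c)


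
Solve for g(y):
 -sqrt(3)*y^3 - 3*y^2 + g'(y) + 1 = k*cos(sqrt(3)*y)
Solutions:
 g(y) = C1 + sqrt(3)*k*sin(sqrt(3)*y)/3 + sqrt(3)*y^4/4 + y^3 - y


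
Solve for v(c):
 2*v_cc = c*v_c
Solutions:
 v(c) = C1 + C2*erfi(c/2)


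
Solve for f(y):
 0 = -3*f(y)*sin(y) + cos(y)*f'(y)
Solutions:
 f(y) = C1/cos(y)^3


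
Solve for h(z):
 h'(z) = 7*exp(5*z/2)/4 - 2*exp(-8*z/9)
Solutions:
 h(z) = C1 + 7*exp(5*z/2)/10 + 9*exp(-8*z/9)/4


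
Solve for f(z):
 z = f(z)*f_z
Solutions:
 f(z) = -sqrt(C1 + z^2)
 f(z) = sqrt(C1 + z^2)


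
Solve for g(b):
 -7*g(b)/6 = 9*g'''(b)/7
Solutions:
 g(b) = C3*exp(-14^(2/3)*b/6) + (C1*sin(14^(2/3)*sqrt(3)*b/12) + C2*cos(14^(2/3)*sqrt(3)*b/12))*exp(14^(2/3)*b/12)


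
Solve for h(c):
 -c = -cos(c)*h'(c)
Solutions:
 h(c) = C1 + Integral(c/cos(c), c)


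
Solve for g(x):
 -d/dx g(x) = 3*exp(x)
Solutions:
 g(x) = C1 - 3*exp(x)


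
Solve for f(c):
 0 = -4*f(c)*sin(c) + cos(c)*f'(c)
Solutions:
 f(c) = C1/cos(c)^4


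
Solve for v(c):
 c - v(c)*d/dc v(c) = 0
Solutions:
 v(c) = -sqrt(C1 + c^2)
 v(c) = sqrt(C1 + c^2)


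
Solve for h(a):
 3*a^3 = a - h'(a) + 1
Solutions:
 h(a) = C1 - 3*a^4/4 + a^2/2 + a


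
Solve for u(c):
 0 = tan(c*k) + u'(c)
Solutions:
 u(c) = C1 - Piecewise((-log(cos(c*k))/k, Ne(k, 0)), (0, True))


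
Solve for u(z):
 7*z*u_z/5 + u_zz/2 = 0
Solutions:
 u(z) = C1 + C2*erf(sqrt(35)*z/5)


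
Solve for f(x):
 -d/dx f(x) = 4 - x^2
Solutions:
 f(x) = C1 + x^3/3 - 4*x


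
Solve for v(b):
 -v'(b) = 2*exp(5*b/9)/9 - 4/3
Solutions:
 v(b) = C1 + 4*b/3 - 2*exp(5*b/9)/5


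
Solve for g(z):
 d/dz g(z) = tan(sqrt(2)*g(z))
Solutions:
 g(z) = sqrt(2)*(pi - asin(C1*exp(sqrt(2)*z)))/2
 g(z) = sqrt(2)*asin(C1*exp(sqrt(2)*z))/2


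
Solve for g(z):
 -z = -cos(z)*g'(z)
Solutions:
 g(z) = C1 + Integral(z/cos(z), z)


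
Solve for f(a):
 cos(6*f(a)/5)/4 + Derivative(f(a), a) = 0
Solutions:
 a/4 - 5*log(sin(6*f(a)/5) - 1)/12 + 5*log(sin(6*f(a)/5) + 1)/12 = C1


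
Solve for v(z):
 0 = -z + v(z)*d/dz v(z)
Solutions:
 v(z) = -sqrt(C1 + z^2)
 v(z) = sqrt(C1 + z^2)


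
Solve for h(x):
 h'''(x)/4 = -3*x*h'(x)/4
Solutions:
 h(x) = C1 + Integral(C2*airyai(-3^(1/3)*x) + C3*airybi(-3^(1/3)*x), x)


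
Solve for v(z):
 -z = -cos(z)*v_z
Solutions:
 v(z) = C1 + Integral(z/cos(z), z)


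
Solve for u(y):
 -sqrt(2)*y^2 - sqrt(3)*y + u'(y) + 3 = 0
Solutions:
 u(y) = C1 + sqrt(2)*y^3/3 + sqrt(3)*y^2/2 - 3*y


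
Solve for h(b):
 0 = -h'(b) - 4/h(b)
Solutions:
 h(b) = -sqrt(C1 - 8*b)
 h(b) = sqrt(C1 - 8*b)


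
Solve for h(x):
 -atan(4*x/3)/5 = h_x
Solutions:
 h(x) = C1 - x*atan(4*x/3)/5 + 3*log(16*x^2 + 9)/40


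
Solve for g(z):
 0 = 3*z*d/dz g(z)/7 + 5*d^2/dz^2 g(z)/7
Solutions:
 g(z) = C1 + C2*erf(sqrt(30)*z/10)


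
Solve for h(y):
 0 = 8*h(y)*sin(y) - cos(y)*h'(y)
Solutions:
 h(y) = C1/cos(y)^8


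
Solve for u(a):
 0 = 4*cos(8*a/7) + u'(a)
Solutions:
 u(a) = C1 - 7*sin(8*a/7)/2


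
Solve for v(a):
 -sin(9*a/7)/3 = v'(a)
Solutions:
 v(a) = C1 + 7*cos(9*a/7)/27


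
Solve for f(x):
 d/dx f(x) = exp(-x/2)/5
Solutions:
 f(x) = C1 - 2*exp(-x/2)/5


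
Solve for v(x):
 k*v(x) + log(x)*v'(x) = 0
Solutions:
 v(x) = C1*exp(-k*li(x))


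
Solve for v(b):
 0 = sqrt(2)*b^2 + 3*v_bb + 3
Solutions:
 v(b) = C1 + C2*b - sqrt(2)*b^4/36 - b^2/2


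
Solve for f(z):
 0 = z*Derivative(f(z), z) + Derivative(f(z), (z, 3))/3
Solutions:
 f(z) = C1 + Integral(C2*airyai(-3^(1/3)*z) + C3*airybi(-3^(1/3)*z), z)


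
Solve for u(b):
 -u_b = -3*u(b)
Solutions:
 u(b) = C1*exp(3*b)


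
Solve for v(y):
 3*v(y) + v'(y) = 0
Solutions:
 v(y) = C1*exp(-3*y)


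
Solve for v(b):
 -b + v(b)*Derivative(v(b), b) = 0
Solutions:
 v(b) = -sqrt(C1 + b^2)
 v(b) = sqrt(C1 + b^2)


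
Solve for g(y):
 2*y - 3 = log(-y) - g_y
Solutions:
 g(y) = C1 - y^2 + y*log(-y) + 2*y


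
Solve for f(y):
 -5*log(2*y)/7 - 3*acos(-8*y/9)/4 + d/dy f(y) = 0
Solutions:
 f(y) = C1 + 5*y*log(y)/7 + 3*y*acos(-8*y/9)/4 - 5*y/7 + 5*y*log(2)/7 + 3*sqrt(81 - 64*y^2)/32


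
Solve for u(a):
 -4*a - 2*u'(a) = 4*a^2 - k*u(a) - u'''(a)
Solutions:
 u(a) = C1*exp(2^(1/3)*a*(6^(1/3)*(9*k + sqrt(3)*sqrt(27*k^2 - 32))^(1/3)/12 - 2^(1/3)*3^(5/6)*I*(9*k + sqrt(3)*sqrt(27*k^2 - 32))^(1/3)/12 - 4/((-3^(1/3) + 3^(5/6)*I)*(9*k + sqrt(3)*sqrt(27*k^2 - 32))^(1/3)))) + C2*exp(2^(1/3)*a*(6^(1/3)*(9*k + sqrt(3)*sqrt(27*k^2 - 32))^(1/3)/12 + 2^(1/3)*3^(5/6)*I*(9*k + sqrt(3)*sqrt(27*k^2 - 32))^(1/3)/12 + 4/((3^(1/3) + 3^(5/6)*I)*(9*k + sqrt(3)*sqrt(27*k^2 - 32))^(1/3)))) + C3*exp(-6^(1/3)*a*(2^(1/3)*(9*k + sqrt(3)*sqrt(27*k^2 - 32))^(1/3) + 4*3^(1/3)/(9*k + sqrt(3)*sqrt(27*k^2 - 32))^(1/3))/6) + 4*a^2/k + 4*a/k + 16*a/k^2 + 8/k^2 + 32/k^3


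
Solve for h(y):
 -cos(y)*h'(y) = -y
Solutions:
 h(y) = C1 + Integral(y/cos(y), y)


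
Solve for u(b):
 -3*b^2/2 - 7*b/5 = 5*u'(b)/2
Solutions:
 u(b) = C1 - b^3/5 - 7*b^2/25


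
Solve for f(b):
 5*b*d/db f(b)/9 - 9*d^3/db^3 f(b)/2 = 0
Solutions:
 f(b) = C1 + Integral(C2*airyai(10^(1/3)*3^(2/3)*b/9) + C3*airybi(10^(1/3)*3^(2/3)*b/9), b)


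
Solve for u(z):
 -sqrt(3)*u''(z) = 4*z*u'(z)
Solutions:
 u(z) = C1 + C2*erf(sqrt(2)*3^(3/4)*z/3)


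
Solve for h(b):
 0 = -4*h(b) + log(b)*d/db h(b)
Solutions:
 h(b) = C1*exp(4*li(b))


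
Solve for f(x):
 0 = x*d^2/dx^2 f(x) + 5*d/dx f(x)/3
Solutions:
 f(x) = C1 + C2/x^(2/3)


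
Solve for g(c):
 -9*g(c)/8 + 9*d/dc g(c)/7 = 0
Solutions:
 g(c) = C1*exp(7*c/8)


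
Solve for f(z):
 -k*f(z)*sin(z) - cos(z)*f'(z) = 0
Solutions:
 f(z) = C1*exp(k*log(cos(z)))


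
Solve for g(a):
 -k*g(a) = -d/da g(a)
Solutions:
 g(a) = C1*exp(a*k)


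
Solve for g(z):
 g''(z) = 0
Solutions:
 g(z) = C1 + C2*z


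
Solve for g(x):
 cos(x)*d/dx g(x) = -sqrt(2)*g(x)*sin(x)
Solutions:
 g(x) = C1*cos(x)^(sqrt(2))


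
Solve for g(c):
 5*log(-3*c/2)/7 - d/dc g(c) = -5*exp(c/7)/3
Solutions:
 g(c) = C1 + 5*c*log(-c)/7 + 5*c*(-1 - log(2) + log(3))/7 + 35*exp(c/7)/3


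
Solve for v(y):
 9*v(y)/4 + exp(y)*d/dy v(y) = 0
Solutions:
 v(y) = C1*exp(9*exp(-y)/4)


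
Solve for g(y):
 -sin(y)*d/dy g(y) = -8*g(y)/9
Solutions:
 g(y) = C1*(cos(y) - 1)^(4/9)/(cos(y) + 1)^(4/9)


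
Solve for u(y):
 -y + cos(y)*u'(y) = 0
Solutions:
 u(y) = C1 + Integral(y/cos(y), y)


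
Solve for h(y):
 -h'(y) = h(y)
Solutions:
 h(y) = C1*exp(-y)


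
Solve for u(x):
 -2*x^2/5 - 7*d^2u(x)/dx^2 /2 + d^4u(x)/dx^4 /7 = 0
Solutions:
 u(x) = C1 + C2*x + C3*exp(-7*sqrt(2)*x/2) + C4*exp(7*sqrt(2)*x/2) - x^4/105 - 8*x^2/1715


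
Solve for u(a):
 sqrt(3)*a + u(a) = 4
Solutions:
 u(a) = -sqrt(3)*a + 4


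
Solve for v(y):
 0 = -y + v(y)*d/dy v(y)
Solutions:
 v(y) = -sqrt(C1 + y^2)
 v(y) = sqrt(C1 + y^2)


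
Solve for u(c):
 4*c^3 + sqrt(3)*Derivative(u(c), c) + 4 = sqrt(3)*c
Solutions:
 u(c) = C1 - sqrt(3)*c^4/3 + c^2/2 - 4*sqrt(3)*c/3


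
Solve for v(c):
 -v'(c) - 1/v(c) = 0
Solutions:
 v(c) = -sqrt(C1 - 2*c)
 v(c) = sqrt(C1 - 2*c)


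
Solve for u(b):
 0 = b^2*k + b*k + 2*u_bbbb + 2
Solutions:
 u(b) = C1 + C2*b + C3*b^2 + C4*b^3 - b^6*k/720 - b^5*k/240 - b^4/24


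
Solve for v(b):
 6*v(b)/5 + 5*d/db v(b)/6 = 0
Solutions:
 v(b) = C1*exp(-36*b/25)


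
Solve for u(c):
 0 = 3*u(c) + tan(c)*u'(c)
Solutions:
 u(c) = C1/sin(c)^3


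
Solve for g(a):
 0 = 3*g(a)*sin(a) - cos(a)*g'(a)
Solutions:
 g(a) = C1/cos(a)^3


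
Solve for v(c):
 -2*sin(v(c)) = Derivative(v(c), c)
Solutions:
 v(c) = -acos((-C1 - exp(4*c))/(C1 - exp(4*c))) + 2*pi
 v(c) = acos((-C1 - exp(4*c))/(C1 - exp(4*c)))


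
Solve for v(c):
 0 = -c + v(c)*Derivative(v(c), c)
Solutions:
 v(c) = -sqrt(C1 + c^2)
 v(c) = sqrt(C1 + c^2)


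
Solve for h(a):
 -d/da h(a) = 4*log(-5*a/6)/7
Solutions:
 h(a) = C1 - 4*a*log(-a)/7 + 4*a*(-log(5) + 1 + log(6))/7


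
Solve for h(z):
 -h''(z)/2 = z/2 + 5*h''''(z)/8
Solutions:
 h(z) = C1 + C2*z + C3*sin(2*sqrt(5)*z/5) + C4*cos(2*sqrt(5)*z/5) - z^3/6


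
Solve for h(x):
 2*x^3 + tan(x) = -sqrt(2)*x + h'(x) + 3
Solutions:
 h(x) = C1 + x^4/2 + sqrt(2)*x^2/2 - 3*x - log(cos(x))


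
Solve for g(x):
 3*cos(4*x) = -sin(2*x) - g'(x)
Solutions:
 g(x) = C1 - 3*sin(4*x)/4 + cos(2*x)/2


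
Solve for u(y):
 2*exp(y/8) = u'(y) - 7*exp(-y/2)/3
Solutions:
 u(y) = C1 + 16*exp(y/8) - 14*exp(-y/2)/3


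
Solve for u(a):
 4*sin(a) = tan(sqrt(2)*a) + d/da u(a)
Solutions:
 u(a) = C1 + sqrt(2)*log(cos(sqrt(2)*a))/2 - 4*cos(a)


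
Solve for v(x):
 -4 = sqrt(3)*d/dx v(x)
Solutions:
 v(x) = C1 - 4*sqrt(3)*x/3


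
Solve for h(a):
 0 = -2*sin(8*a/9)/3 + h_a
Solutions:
 h(a) = C1 - 3*cos(8*a/9)/4


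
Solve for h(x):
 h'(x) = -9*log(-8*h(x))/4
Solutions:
 4*Integral(1/(log(-_y) + 3*log(2)), (_y, h(x)))/9 = C1 - x


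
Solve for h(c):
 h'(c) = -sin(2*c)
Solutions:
 h(c) = C1 + cos(2*c)/2


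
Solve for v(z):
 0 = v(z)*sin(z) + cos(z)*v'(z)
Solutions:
 v(z) = C1*cos(z)


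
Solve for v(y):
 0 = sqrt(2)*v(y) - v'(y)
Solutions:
 v(y) = C1*exp(sqrt(2)*y)


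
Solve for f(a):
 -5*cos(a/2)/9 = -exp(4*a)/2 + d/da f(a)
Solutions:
 f(a) = C1 + exp(4*a)/8 - 10*sin(a/2)/9


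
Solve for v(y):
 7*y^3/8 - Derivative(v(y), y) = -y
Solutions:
 v(y) = C1 + 7*y^4/32 + y^2/2


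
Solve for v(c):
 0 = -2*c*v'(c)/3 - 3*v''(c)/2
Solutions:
 v(c) = C1 + C2*erf(sqrt(2)*c/3)


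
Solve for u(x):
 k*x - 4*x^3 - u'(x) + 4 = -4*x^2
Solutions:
 u(x) = C1 + k*x^2/2 - x^4 + 4*x^3/3 + 4*x


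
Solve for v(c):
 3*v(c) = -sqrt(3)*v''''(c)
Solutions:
 v(c) = (C1*sin(sqrt(2)*3^(1/8)*c/2) + C2*cos(sqrt(2)*3^(1/8)*c/2))*exp(-sqrt(2)*3^(1/8)*c/2) + (C3*sin(sqrt(2)*3^(1/8)*c/2) + C4*cos(sqrt(2)*3^(1/8)*c/2))*exp(sqrt(2)*3^(1/8)*c/2)


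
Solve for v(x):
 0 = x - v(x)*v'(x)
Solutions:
 v(x) = -sqrt(C1 + x^2)
 v(x) = sqrt(C1 + x^2)


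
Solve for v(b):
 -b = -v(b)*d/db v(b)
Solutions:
 v(b) = -sqrt(C1 + b^2)
 v(b) = sqrt(C1 + b^2)


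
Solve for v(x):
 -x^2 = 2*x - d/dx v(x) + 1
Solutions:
 v(x) = C1 + x^3/3 + x^2 + x


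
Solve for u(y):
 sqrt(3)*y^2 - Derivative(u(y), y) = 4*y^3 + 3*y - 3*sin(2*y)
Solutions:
 u(y) = C1 - y^4 + sqrt(3)*y^3/3 - 3*y^2/2 - 3*cos(2*y)/2


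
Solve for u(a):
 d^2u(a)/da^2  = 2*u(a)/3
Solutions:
 u(a) = C1*exp(-sqrt(6)*a/3) + C2*exp(sqrt(6)*a/3)


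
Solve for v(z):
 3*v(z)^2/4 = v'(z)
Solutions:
 v(z) = -4/(C1 + 3*z)


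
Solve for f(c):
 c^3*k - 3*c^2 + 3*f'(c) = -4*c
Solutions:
 f(c) = C1 - c^4*k/12 + c^3/3 - 2*c^2/3


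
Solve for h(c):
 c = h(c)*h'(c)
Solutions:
 h(c) = -sqrt(C1 + c^2)
 h(c) = sqrt(C1 + c^2)


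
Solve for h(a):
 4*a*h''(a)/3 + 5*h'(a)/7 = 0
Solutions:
 h(a) = C1 + C2*a^(13/28)


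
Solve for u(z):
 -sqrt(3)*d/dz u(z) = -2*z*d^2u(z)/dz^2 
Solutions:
 u(z) = C1 + C2*z^(sqrt(3)/2 + 1)


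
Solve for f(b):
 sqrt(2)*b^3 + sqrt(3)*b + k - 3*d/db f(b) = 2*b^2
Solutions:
 f(b) = C1 + sqrt(2)*b^4/12 - 2*b^3/9 + sqrt(3)*b^2/6 + b*k/3


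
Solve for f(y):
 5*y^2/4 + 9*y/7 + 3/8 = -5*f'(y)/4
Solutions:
 f(y) = C1 - y^3/3 - 18*y^2/35 - 3*y/10


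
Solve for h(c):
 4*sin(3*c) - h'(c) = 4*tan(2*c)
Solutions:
 h(c) = C1 + 2*log(cos(2*c)) - 4*cos(3*c)/3


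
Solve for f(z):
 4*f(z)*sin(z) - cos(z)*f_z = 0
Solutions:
 f(z) = C1/cos(z)^4


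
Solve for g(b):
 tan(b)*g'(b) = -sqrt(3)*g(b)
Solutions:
 g(b) = C1/sin(b)^(sqrt(3))


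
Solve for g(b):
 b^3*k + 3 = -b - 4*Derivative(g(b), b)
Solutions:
 g(b) = C1 - b^4*k/16 - b^2/8 - 3*b/4


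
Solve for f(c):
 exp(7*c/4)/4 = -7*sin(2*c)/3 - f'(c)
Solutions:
 f(c) = C1 - exp(7*c/4)/7 + 7*cos(2*c)/6


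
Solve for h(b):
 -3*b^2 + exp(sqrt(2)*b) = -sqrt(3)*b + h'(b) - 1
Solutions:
 h(b) = C1 - b^3 + sqrt(3)*b^2/2 + b + sqrt(2)*exp(sqrt(2)*b)/2


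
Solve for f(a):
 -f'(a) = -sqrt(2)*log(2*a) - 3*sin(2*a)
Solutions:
 f(a) = C1 + sqrt(2)*a*(log(a) - 1) + sqrt(2)*a*log(2) - 3*cos(2*a)/2


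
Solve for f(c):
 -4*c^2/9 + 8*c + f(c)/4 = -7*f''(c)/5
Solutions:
 f(c) = C1*sin(sqrt(35)*c/14) + C2*cos(sqrt(35)*c/14) + 16*c^2/9 - 32*c - 896/45


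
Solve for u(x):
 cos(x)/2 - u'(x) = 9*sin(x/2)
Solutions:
 u(x) = C1 + sin(x)/2 + 18*cos(x/2)


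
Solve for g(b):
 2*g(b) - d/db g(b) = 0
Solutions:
 g(b) = C1*exp(2*b)


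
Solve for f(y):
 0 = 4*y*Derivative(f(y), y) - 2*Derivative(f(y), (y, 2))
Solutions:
 f(y) = C1 + C2*erfi(y)


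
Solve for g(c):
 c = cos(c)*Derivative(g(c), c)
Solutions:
 g(c) = C1 + Integral(c/cos(c), c)


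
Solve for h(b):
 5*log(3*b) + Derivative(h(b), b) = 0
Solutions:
 h(b) = C1 - 5*b*log(b) - b*log(243) + 5*b


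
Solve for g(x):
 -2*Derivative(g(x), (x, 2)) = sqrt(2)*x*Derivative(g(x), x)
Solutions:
 g(x) = C1 + C2*erf(2^(1/4)*x/2)


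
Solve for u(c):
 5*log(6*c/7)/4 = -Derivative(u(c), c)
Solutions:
 u(c) = C1 - 5*c*log(c)/4 - 5*c*log(6)/4 + 5*c/4 + 5*c*log(7)/4


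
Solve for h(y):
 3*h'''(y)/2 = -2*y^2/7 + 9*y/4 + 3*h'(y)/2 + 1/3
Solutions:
 h(y) = C1 + C2*exp(-y) + C3*exp(y) + 4*y^3/63 - 3*y^2/4 + 10*y/63


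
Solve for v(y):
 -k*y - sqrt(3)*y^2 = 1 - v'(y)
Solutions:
 v(y) = C1 + k*y^2/2 + sqrt(3)*y^3/3 + y


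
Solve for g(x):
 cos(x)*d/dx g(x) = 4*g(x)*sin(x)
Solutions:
 g(x) = C1/cos(x)^4


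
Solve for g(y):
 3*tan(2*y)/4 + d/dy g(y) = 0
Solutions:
 g(y) = C1 + 3*log(cos(2*y))/8


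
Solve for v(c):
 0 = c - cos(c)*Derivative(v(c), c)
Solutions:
 v(c) = C1 + Integral(c/cos(c), c)


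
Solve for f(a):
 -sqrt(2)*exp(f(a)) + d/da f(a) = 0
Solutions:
 f(a) = log(-1/(C1 + sqrt(2)*a))


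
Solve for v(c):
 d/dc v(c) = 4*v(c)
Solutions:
 v(c) = C1*exp(4*c)


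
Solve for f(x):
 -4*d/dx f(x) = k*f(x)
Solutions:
 f(x) = C1*exp(-k*x/4)


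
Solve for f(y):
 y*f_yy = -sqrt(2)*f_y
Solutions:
 f(y) = C1 + C2*y^(1 - sqrt(2))


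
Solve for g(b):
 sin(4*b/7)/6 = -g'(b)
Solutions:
 g(b) = C1 + 7*cos(4*b/7)/24


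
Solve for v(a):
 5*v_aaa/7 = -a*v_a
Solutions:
 v(a) = C1 + Integral(C2*airyai(-5^(2/3)*7^(1/3)*a/5) + C3*airybi(-5^(2/3)*7^(1/3)*a/5), a)


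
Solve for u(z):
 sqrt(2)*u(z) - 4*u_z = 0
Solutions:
 u(z) = C1*exp(sqrt(2)*z/4)


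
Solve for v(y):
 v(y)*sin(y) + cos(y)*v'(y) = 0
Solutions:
 v(y) = C1*cos(y)


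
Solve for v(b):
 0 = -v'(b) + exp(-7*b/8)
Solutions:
 v(b) = C1 - 8*exp(-7*b/8)/7


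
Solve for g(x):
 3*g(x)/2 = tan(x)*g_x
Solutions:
 g(x) = C1*sin(x)^(3/2)


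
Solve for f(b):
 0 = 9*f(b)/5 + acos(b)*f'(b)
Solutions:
 f(b) = C1*exp(-9*Integral(1/acos(b), b)/5)


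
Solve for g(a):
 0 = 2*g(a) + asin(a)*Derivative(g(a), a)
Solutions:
 g(a) = C1*exp(-2*Integral(1/asin(a), a))


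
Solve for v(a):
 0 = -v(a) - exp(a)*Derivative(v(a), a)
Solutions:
 v(a) = C1*exp(exp(-a))


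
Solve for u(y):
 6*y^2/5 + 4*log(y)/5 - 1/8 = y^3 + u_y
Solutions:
 u(y) = C1 - y^4/4 + 2*y^3/5 + 4*y*log(y)/5 - 37*y/40


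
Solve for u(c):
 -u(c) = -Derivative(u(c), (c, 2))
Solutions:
 u(c) = C1*exp(-c) + C2*exp(c)


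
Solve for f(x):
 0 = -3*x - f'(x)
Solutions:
 f(x) = C1 - 3*x^2/2


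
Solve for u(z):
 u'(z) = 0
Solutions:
 u(z) = C1


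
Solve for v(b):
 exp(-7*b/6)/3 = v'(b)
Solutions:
 v(b) = C1 - 2*exp(-7*b/6)/7


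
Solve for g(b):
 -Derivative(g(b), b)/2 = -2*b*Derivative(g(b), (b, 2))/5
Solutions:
 g(b) = C1 + C2*b^(9/4)


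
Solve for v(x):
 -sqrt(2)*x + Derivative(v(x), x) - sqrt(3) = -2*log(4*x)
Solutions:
 v(x) = C1 + sqrt(2)*x^2/2 - 2*x*log(x) - x*log(16) + sqrt(3)*x + 2*x


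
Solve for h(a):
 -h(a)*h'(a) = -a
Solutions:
 h(a) = -sqrt(C1 + a^2)
 h(a) = sqrt(C1 + a^2)


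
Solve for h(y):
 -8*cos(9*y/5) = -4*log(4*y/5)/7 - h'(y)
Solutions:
 h(y) = C1 - 4*y*log(y)/7 - 8*y*log(2)/7 + 4*y/7 + 4*y*log(5)/7 + 40*sin(9*y/5)/9


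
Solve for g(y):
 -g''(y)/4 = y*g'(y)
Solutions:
 g(y) = C1 + C2*erf(sqrt(2)*y)


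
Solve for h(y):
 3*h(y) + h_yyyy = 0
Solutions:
 h(y) = (C1*sin(sqrt(2)*3^(1/4)*y/2) + C2*cos(sqrt(2)*3^(1/4)*y/2))*exp(-sqrt(2)*3^(1/4)*y/2) + (C3*sin(sqrt(2)*3^(1/4)*y/2) + C4*cos(sqrt(2)*3^(1/4)*y/2))*exp(sqrt(2)*3^(1/4)*y/2)


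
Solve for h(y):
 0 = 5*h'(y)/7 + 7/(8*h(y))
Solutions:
 h(y) = -sqrt(C1 - 245*y)/10
 h(y) = sqrt(C1 - 245*y)/10


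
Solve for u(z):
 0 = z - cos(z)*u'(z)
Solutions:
 u(z) = C1 + Integral(z/cos(z), z)


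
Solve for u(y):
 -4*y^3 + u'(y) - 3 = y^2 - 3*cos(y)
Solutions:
 u(y) = C1 + y^4 + y^3/3 + 3*y - 3*sin(y)


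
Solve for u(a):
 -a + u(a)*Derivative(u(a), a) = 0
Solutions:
 u(a) = -sqrt(C1 + a^2)
 u(a) = sqrt(C1 + a^2)


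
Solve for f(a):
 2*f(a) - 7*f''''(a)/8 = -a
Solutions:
 f(a) = C1*exp(-2*7^(3/4)*a/7) + C2*exp(2*7^(3/4)*a/7) + C3*sin(2*7^(3/4)*a/7) + C4*cos(2*7^(3/4)*a/7) - a/2


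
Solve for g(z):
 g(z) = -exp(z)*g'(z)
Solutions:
 g(z) = C1*exp(exp(-z))


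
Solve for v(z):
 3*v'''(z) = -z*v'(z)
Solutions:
 v(z) = C1 + Integral(C2*airyai(-3^(2/3)*z/3) + C3*airybi(-3^(2/3)*z/3), z)


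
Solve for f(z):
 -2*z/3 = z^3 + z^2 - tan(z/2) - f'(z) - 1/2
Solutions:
 f(z) = C1 + z^4/4 + z^3/3 + z^2/3 - z/2 + 2*log(cos(z/2))


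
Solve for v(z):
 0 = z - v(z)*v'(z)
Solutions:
 v(z) = -sqrt(C1 + z^2)
 v(z) = sqrt(C1 + z^2)


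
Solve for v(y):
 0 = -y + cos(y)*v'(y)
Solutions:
 v(y) = C1 + Integral(y/cos(y), y)


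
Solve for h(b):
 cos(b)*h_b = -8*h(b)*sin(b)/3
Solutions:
 h(b) = C1*cos(b)^(8/3)


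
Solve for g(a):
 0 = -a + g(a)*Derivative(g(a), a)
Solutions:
 g(a) = -sqrt(C1 + a^2)
 g(a) = sqrt(C1 + a^2)


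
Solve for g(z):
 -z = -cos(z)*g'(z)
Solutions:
 g(z) = C1 + Integral(z/cos(z), z)


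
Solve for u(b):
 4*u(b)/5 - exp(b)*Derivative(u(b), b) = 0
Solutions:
 u(b) = C1*exp(-4*exp(-b)/5)


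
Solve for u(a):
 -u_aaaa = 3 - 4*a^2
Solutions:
 u(a) = C1 + C2*a + C3*a^2 + C4*a^3 + a^6/90 - a^4/8


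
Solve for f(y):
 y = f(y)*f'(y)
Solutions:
 f(y) = -sqrt(C1 + y^2)
 f(y) = sqrt(C1 + y^2)


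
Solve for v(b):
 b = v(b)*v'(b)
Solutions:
 v(b) = -sqrt(C1 + b^2)
 v(b) = sqrt(C1 + b^2)


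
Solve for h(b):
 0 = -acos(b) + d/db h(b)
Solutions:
 h(b) = C1 + b*acos(b) - sqrt(1 - b^2)


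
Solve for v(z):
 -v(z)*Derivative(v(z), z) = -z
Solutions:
 v(z) = -sqrt(C1 + z^2)
 v(z) = sqrt(C1 + z^2)


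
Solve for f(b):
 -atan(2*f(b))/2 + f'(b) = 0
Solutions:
 Integral(1/atan(2*_y), (_y, f(b))) = C1 + b/2


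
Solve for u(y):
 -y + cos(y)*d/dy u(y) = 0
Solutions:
 u(y) = C1 + Integral(y/cos(y), y)


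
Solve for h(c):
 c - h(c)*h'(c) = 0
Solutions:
 h(c) = -sqrt(C1 + c^2)
 h(c) = sqrt(C1 + c^2)


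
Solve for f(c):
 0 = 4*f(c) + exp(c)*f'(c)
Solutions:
 f(c) = C1*exp(4*exp(-c))


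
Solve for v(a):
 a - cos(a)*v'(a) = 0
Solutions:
 v(a) = C1 + Integral(a/cos(a), a)


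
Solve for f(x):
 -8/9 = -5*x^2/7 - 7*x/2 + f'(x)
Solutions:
 f(x) = C1 + 5*x^3/21 + 7*x^2/4 - 8*x/9


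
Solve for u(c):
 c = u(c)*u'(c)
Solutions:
 u(c) = -sqrt(C1 + c^2)
 u(c) = sqrt(C1 + c^2)


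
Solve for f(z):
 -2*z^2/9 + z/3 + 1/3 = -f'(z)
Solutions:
 f(z) = C1 + 2*z^3/27 - z^2/6 - z/3


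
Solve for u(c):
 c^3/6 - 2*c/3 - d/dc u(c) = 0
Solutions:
 u(c) = C1 + c^4/24 - c^2/3


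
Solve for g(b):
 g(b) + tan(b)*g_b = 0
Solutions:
 g(b) = C1/sin(b)


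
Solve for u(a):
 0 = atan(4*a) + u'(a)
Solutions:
 u(a) = C1 - a*atan(4*a) + log(16*a^2 + 1)/8


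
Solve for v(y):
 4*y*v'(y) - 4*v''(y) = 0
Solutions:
 v(y) = C1 + C2*erfi(sqrt(2)*y/2)


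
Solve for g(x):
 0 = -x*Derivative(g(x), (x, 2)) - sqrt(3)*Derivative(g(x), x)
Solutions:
 g(x) = C1 + C2*x^(1 - sqrt(3))


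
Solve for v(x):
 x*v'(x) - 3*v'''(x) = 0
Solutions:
 v(x) = C1 + Integral(C2*airyai(3^(2/3)*x/3) + C3*airybi(3^(2/3)*x/3), x)


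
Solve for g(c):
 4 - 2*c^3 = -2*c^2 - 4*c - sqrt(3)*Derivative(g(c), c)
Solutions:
 g(c) = C1 + sqrt(3)*c^4/6 - 2*sqrt(3)*c^3/9 - 2*sqrt(3)*c^2/3 - 4*sqrt(3)*c/3


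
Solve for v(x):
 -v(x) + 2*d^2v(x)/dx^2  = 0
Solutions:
 v(x) = C1*exp(-sqrt(2)*x/2) + C2*exp(sqrt(2)*x/2)


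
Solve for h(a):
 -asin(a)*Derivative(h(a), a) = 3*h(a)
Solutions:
 h(a) = C1*exp(-3*Integral(1/asin(a), a))


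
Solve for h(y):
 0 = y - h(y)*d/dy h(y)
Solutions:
 h(y) = -sqrt(C1 + y^2)
 h(y) = sqrt(C1 + y^2)


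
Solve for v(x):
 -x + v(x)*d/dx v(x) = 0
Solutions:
 v(x) = -sqrt(C1 + x^2)
 v(x) = sqrt(C1 + x^2)


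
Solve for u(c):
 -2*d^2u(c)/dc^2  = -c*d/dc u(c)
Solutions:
 u(c) = C1 + C2*erfi(c/2)


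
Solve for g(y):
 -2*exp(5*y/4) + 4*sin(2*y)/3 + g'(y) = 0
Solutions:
 g(y) = C1 + 8*exp(5*y/4)/5 + 2*cos(2*y)/3


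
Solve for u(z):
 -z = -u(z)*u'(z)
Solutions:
 u(z) = -sqrt(C1 + z^2)
 u(z) = sqrt(C1 + z^2)


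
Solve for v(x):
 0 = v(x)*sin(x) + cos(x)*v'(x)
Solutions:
 v(x) = C1*cos(x)


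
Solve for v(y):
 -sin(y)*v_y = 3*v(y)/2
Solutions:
 v(y) = C1*(cos(y) + 1)^(3/4)/(cos(y) - 1)^(3/4)


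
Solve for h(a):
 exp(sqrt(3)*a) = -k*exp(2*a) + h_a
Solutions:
 h(a) = C1 + k*exp(2*a)/2 + sqrt(3)*exp(sqrt(3)*a)/3


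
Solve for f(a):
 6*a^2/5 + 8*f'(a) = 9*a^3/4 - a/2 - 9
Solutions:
 f(a) = C1 + 9*a^4/128 - a^3/20 - a^2/32 - 9*a/8


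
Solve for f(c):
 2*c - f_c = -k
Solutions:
 f(c) = C1 + c^2 + c*k


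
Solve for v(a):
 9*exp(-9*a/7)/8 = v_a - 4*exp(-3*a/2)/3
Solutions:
 v(a) = C1 - 8*exp(-3*a/2)/9 - 7*exp(-9*a/7)/8


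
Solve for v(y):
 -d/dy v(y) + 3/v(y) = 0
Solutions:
 v(y) = -sqrt(C1 + 6*y)
 v(y) = sqrt(C1 + 6*y)


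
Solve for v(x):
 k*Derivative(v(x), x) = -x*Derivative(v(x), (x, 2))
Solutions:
 v(x) = C1 + x^(1 - re(k))*(C2*sin(log(x)*Abs(im(k))) + C3*cos(log(x)*im(k)))


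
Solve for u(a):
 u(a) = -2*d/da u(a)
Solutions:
 u(a) = C1*exp(-a/2)


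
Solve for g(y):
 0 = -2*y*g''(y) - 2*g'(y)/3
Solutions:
 g(y) = C1 + C2*y^(2/3)


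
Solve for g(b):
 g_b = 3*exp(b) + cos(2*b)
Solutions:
 g(b) = C1 + 3*exp(b) + sin(2*b)/2


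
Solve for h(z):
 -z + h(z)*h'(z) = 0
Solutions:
 h(z) = -sqrt(C1 + z^2)
 h(z) = sqrt(C1 + z^2)


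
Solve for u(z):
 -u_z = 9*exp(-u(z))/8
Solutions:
 u(z) = log(C1 - 9*z/8)


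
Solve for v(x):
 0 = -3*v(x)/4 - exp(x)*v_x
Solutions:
 v(x) = C1*exp(3*exp(-x)/4)


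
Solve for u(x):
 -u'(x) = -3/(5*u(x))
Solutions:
 u(x) = -sqrt(C1 + 30*x)/5
 u(x) = sqrt(C1 + 30*x)/5


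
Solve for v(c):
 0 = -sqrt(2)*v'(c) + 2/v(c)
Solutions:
 v(c) = -sqrt(C1 + 2*sqrt(2)*c)
 v(c) = sqrt(C1 + 2*sqrt(2)*c)


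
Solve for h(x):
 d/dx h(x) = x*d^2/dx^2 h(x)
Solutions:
 h(x) = C1 + C2*x^2


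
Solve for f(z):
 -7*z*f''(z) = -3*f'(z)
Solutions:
 f(z) = C1 + C2*z^(10/7)


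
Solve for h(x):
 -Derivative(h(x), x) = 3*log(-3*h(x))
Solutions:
 Integral(1/(log(-_y) + log(3)), (_y, h(x)))/3 = C1 - x


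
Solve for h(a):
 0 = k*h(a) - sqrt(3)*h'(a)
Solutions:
 h(a) = C1*exp(sqrt(3)*a*k/3)


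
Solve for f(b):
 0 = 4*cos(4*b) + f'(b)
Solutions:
 f(b) = C1 - sin(4*b)


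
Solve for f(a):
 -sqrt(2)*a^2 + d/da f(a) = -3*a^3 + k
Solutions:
 f(a) = C1 - 3*a^4/4 + sqrt(2)*a^3/3 + a*k


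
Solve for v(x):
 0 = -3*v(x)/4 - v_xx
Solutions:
 v(x) = C1*sin(sqrt(3)*x/2) + C2*cos(sqrt(3)*x/2)


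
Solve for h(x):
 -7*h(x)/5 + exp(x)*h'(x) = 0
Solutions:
 h(x) = C1*exp(-7*exp(-x)/5)


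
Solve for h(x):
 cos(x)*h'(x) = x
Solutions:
 h(x) = C1 + Integral(x/cos(x), x)


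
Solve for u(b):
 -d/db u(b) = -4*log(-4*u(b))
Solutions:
 -Integral(1/(log(-_y) + 2*log(2)), (_y, u(b)))/4 = C1 - b


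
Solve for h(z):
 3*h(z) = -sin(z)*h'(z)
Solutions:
 h(z) = C1*(cos(z) + 1)^(3/2)/(cos(z) - 1)^(3/2)


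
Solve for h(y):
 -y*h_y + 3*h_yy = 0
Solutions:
 h(y) = C1 + C2*erfi(sqrt(6)*y/6)


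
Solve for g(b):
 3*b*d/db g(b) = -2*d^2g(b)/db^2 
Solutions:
 g(b) = C1 + C2*erf(sqrt(3)*b/2)


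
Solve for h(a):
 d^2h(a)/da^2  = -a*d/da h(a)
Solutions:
 h(a) = C1 + C2*erf(sqrt(2)*a/2)


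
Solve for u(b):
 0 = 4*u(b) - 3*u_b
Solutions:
 u(b) = C1*exp(4*b/3)


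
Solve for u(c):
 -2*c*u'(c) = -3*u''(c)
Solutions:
 u(c) = C1 + C2*erfi(sqrt(3)*c/3)


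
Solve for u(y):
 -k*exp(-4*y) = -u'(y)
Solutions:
 u(y) = C1 - k*exp(-4*y)/4


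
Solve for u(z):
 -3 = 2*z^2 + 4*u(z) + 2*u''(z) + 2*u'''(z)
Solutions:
 u(z) = C1*exp(z*(-2 + (3*sqrt(87) + 28)^(-1/3) + (3*sqrt(87) + 28)^(1/3))/6)*sin(sqrt(3)*z*(-(3*sqrt(87) + 28)^(1/3) + (3*sqrt(87) + 28)^(-1/3))/6) + C2*exp(z*(-2 + (3*sqrt(87) + 28)^(-1/3) + (3*sqrt(87) + 28)^(1/3))/6)*cos(sqrt(3)*z*(-(3*sqrt(87) + 28)^(1/3) + (3*sqrt(87) + 28)^(-1/3))/6) + C3*exp(-z*((3*sqrt(87) + 28)^(-1/3) + 1 + (3*sqrt(87) + 28)^(1/3))/3) - z^2/2 - 1/4


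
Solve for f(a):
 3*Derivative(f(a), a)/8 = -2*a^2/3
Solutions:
 f(a) = C1 - 16*a^3/27


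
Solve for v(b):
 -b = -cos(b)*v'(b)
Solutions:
 v(b) = C1 + Integral(b/cos(b), b)


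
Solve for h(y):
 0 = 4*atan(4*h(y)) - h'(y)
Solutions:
 Integral(1/atan(4*_y), (_y, h(y))) = C1 + 4*y


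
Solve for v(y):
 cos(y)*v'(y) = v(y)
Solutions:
 v(y) = C1*sqrt(sin(y) + 1)/sqrt(sin(y) - 1)


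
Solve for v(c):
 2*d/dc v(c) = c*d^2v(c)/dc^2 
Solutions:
 v(c) = C1 + C2*c^3


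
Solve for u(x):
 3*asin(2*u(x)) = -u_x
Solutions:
 Integral(1/asin(2*_y), (_y, u(x))) = C1 - 3*x


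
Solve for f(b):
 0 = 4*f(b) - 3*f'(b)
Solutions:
 f(b) = C1*exp(4*b/3)


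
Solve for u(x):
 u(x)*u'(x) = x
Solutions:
 u(x) = -sqrt(C1 + x^2)
 u(x) = sqrt(C1 + x^2)


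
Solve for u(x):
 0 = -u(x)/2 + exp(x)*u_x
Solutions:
 u(x) = C1*exp(-exp(-x)/2)


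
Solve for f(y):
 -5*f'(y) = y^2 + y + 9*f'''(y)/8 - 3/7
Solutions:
 f(y) = C1 + C2*sin(2*sqrt(10)*y/3) + C3*cos(2*sqrt(10)*y/3) - y^3/15 - y^2/10 + 123*y/700


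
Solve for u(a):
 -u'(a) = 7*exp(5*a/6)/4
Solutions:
 u(a) = C1 - 21*exp(5*a/6)/10


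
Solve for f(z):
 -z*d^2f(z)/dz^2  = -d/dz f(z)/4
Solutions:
 f(z) = C1 + C2*z^(5/4)


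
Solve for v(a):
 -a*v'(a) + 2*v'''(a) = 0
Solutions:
 v(a) = C1 + Integral(C2*airyai(2^(2/3)*a/2) + C3*airybi(2^(2/3)*a/2), a)


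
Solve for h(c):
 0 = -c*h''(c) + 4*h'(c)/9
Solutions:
 h(c) = C1 + C2*c^(13/9)


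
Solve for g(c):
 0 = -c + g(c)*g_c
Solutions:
 g(c) = -sqrt(C1 + c^2)
 g(c) = sqrt(C1 + c^2)


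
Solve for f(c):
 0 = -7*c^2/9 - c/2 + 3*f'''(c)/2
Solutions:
 f(c) = C1 + C2*c + C3*c^2 + 7*c^5/810 + c^4/72


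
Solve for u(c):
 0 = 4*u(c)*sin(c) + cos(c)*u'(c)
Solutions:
 u(c) = C1*cos(c)^4


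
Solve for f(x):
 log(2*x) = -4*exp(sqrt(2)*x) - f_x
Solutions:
 f(x) = C1 - x*log(x) + x*(1 - log(2)) - 2*sqrt(2)*exp(sqrt(2)*x)


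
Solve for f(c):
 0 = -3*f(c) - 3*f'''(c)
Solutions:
 f(c) = C3*exp(-c) + (C1*sin(sqrt(3)*c/2) + C2*cos(sqrt(3)*c/2))*exp(c/2)


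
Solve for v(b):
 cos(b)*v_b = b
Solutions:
 v(b) = C1 + Integral(b/cos(b), b)


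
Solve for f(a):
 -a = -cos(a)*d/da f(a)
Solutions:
 f(a) = C1 + Integral(a/cos(a), a)


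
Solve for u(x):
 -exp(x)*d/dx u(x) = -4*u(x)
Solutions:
 u(x) = C1*exp(-4*exp(-x))


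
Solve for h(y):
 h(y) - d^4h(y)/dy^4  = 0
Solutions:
 h(y) = C1*exp(-y) + C2*exp(y) + C3*sin(y) + C4*cos(y)


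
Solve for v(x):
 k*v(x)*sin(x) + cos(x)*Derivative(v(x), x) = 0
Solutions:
 v(x) = C1*exp(k*log(cos(x)))


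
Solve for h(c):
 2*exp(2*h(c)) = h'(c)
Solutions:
 h(c) = log(-sqrt(-1/(C1 + 2*c))) - log(2)/2
 h(c) = log(-1/(C1 + 2*c))/2 - log(2)/2


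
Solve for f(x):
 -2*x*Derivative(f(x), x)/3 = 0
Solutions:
 f(x) = C1


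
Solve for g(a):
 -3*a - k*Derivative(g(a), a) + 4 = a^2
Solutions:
 g(a) = C1 - a^3/(3*k) - 3*a^2/(2*k) + 4*a/k


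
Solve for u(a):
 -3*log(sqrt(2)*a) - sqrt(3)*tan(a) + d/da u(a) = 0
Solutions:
 u(a) = C1 + 3*a*log(a) - 3*a + 3*a*log(2)/2 - sqrt(3)*log(cos(a))


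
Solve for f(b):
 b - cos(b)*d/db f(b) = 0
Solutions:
 f(b) = C1 + Integral(b/cos(b), b)


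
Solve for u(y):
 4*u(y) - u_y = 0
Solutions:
 u(y) = C1*exp(4*y)


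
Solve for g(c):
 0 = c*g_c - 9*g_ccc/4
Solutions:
 g(c) = C1 + Integral(C2*airyai(2^(2/3)*3^(1/3)*c/3) + C3*airybi(2^(2/3)*3^(1/3)*c/3), c)


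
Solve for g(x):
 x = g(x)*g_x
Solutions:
 g(x) = -sqrt(C1 + x^2)
 g(x) = sqrt(C1 + x^2)


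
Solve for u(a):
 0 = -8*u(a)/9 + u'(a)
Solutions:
 u(a) = C1*exp(8*a/9)


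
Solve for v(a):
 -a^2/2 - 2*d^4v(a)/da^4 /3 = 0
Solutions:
 v(a) = C1 + C2*a + C3*a^2 + C4*a^3 - a^6/480


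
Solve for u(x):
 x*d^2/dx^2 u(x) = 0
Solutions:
 u(x) = C1 + C2*x


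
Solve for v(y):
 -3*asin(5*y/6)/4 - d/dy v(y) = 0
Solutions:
 v(y) = C1 - 3*y*asin(5*y/6)/4 - 3*sqrt(36 - 25*y^2)/20


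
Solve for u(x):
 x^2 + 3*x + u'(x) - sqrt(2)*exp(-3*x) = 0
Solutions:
 u(x) = C1 - x^3/3 - 3*x^2/2 - sqrt(2)*exp(-3*x)/3


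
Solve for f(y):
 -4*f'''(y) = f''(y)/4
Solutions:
 f(y) = C1 + C2*y + C3*exp(-y/16)


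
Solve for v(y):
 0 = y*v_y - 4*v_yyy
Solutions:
 v(y) = C1 + Integral(C2*airyai(2^(1/3)*y/2) + C3*airybi(2^(1/3)*y/2), y)


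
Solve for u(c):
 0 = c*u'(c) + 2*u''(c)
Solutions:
 u(c) = C1 + C2*erf(c/2)


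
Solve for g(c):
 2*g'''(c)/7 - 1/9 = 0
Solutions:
 g(c) = C1 + C2*c + C3*c^2 + 7*c^3/108


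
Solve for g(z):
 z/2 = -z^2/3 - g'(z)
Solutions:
 g(z) = C1 - z^3/9 - z^2/4


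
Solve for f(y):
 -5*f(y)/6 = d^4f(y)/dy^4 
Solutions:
 f(y) = (C1*sin(10^(1/4)*3^(3/4)*y/6) + C2*cos(10^(1/4)*3^(3/4)*y/6))*exp(-10^(1/4)*3^(3/4)*y/6) + (C3*sin(10^(1/4)*3^(3/4)*y/6) + C4*cos(10^(1/4)*3^(3/4)*y/6))*exp(10^(1/4)*3^(3/4)*y/6)


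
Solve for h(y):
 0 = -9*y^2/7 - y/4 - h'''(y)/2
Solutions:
 h(y) = C1 + C2*y + C3*y^2 - 3*y^5/70 - y^4/48


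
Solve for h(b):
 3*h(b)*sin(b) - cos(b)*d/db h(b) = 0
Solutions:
 h(b) = C1/cos(b)^3


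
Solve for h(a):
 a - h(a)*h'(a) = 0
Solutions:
 h(a) = -sqrt(C1 + a^2)
 h(a) = sqrt(C1 + a^2)


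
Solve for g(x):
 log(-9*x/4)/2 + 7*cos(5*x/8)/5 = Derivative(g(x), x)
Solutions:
 g(x) = C1 + x*log(-x)/2 - x*log(2) - x/2 + x*log(3) + 56*sin(5*x/8)/25


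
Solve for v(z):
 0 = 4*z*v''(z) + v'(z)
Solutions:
 v(z) = C1 + C2*z^(3/4)


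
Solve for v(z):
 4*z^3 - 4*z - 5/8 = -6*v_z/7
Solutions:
 v(z) = C1 - 7*z^4/6 + 7*z^2/3 + 35*z/48


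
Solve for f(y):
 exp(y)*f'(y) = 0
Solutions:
 f(y) = C1


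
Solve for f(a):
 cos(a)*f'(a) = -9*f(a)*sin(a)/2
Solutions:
 f(a) = C1*cos(a)^(9/2)


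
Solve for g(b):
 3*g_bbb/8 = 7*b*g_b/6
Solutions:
 g(b) = C1 + Integral(C2*airyai(84^(1/3)*b/3) + C3*airybi(84^(1/3)*b/3), b)


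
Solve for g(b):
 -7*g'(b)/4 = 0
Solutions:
 g(b) = C1


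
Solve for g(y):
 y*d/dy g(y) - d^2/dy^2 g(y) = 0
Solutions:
 g(y) = C1 + C2*erfi(sqrt(2)*y/2)


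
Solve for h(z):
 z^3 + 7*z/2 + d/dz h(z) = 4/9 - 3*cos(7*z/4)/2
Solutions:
 h(z) = C1 - z^4/4 - 7*z^2/4 + 4*z/9 - 6*sin(7*z/4)/7


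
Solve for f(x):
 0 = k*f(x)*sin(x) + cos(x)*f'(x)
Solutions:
 f(x) = C1*exp(k*log(cos(x)))


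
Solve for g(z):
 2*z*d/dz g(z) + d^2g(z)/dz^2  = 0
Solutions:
 g(z) = C1 + C2*erf(z)


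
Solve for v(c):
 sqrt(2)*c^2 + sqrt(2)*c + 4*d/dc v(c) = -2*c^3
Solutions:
 v(c) = C1 - c^4/8 - sqrt(2)*c^3/12 - sqrt(2)*c^2/8
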